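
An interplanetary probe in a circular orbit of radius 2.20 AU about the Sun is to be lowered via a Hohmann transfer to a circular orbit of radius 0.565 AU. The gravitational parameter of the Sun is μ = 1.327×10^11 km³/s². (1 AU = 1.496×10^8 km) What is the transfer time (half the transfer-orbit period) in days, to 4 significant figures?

In km: r₁ = 2.20 × 1.496×10^8 = 3.2912×10^8 km; r₂ = 0.565 × 1.496×10^8 = 8.4524×10^7 km.
The Hohmann ellipse has a_t = (r₁ + r₂)/2 = 2.06822×10^8 km.
Half the transfer-orbit period gives t = π√(a_t³/μ) = 2.565×10^7 s.
Converting: 2.565×10^7 s ÷ 86400 s/day = 296.9 days.

t = 296.9 days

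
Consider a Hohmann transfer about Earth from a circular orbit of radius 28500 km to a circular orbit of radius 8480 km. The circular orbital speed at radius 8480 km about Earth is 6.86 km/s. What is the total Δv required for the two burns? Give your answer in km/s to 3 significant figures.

From the circular-orbit relation v² = μ/r at r = 8480 km: μ = v²r = (6.86)² × 8480 = 3.99065×10^5 km³/s².
Transfer-ellipse semi-major axis a_t = (r₁ + r₂)/2 = (28500 + 8480)/2 = 18490 km.
Circular speed at r₁: v₁ = √(μ/r₁) = √(3.99065×10^5/28500) = 3.742 km/s.
On the transfer ellipse at r₁, v² = μ(2/r − 1/a) gives v_a = √[μ(2/r₁ − 1/a_t)] = 2.534 km/s.
First burn Δv₁ = |v_a − v₁| = 1.208 km/s.
At r₂, v₂ = √(μ/r₂) = 6.860 km/s.
Transfer-orbit speed at r₂: v_p = √[μ(2/r₂ − 1/a_t)] = 8.517 km/s.
Second burn Δv₂ = |v₂ − v_p| = 1.657 km/s.
Δv = Δv₁ + Δv₂ = 1.208 + 1.657 = 2.865 km/s.

Δv = 2.86 km/s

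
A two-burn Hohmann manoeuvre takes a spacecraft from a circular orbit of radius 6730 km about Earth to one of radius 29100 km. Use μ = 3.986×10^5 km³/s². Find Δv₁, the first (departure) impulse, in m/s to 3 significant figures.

The Hohmann ellipse has a_t = (r₁ + r₂)/2 = 17915 km.
On the circular orbit at r = 6730 km, v_c = √(μ/r) = 7.696 km/s.
Transfer-orbit speed at the same r (vis-viva, a = a_t): v_t = √[μ(2/r − 1/a_t)] = 9.808 km/s.
Δv₁ = |v_t − v_c| = |9.808 − 7.696| = 2.112 km/s.

Δv₁ = 2110 m/s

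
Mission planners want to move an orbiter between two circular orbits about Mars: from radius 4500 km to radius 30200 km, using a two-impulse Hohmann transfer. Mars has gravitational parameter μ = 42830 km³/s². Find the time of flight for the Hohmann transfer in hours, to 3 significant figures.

t = 9.64 hours

Transfer-ellipse semi-major axis a_t = (r₁ + r₂)/2 = (4500 + 30200)/2 = 17350 km.
Half the transfer-orbit period gives t = π√(a_t³/μ) = 34690 s.
Converting: 34690 s ÷ 3600 s/hour = 9.64 hours.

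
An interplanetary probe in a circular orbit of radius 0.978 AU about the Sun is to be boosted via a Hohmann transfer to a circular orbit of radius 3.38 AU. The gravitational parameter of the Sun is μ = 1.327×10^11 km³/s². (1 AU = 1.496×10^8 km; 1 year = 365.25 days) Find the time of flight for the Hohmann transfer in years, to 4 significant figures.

In km: r₁ = 0.978 × 1.496×10^8 = 1.463088×10^8 km; r₂ = 3.38 × 1.496×10^8 = 5.05648×10^8 km.
Transfer-ellipse semi-major axis a_t = (r₁ + r₂)/2 = (1.463088×10^8 + 5.05648×10^8)/2 = 3.259784×10^8 km.
Transfer time t = π√(a_t³/μ) = π√((3.259784×10^8)³ / 1.327×10^11) = 5.076×10^7 s.
Converting: 5.076×10^7 s ÷ 3.15576×10^7 s/year (365.25 × 86400) = 1.608 years.

t = 1.608 years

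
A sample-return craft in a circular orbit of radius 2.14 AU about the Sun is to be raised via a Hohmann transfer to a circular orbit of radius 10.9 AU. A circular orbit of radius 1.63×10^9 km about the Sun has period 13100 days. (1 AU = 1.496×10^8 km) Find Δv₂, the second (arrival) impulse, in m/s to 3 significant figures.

From Kepler's third law T² = 4π²r³/μ at r = 1.63×10^9 km, T = 13100 days = 13100 × 86400 s = 1.13184×10^9 s: μ = 4π²r³/T² = 1.33460×10^11 km³/s².
In km: r₁ = 2.14 × 1.496×10^8 = 3.20144×10^8 km; r₂ = 10.9 × 1.496×10^8 = 1.63064×10^9 km.
Transfer-ellipse semi-major axis a_t = (r₁ + r₂)/2 = (3.20144×10^8 + 1.63064×10^9)/2 = 9.75392×10^8 km.
Circular speed at r = 1.63064×10^9 km: v_c = √(μ/r) = 9.047 km/s.
Vis-viva on the transfer ellipse at r = 1.63064×10^9 km gives v_t = √[μ(2/r − 1/a_t)] = 5.183 km/s.
Δv₂ = |v_t − v_c| = |5.183 − 9.047| = 3.864 km/s.

Δv₂ = 3860 m/s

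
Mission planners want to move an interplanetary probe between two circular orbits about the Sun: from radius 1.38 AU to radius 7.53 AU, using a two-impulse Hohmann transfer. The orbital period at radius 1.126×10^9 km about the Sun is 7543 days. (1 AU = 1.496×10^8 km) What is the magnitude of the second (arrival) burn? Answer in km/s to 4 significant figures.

Δv₂ = 4.813 km/s

From Kepler's third law T² = 4π²r³/μ at r = 1.126×10^9 km, T = 7543 days = 7543 × 86400 s = 6.517152×10^8 s: μ = 4π²r³/T² = 1.32696×10^11 km³/s².
In km: r₁ = 1.38 × 1.496×10^8 = 2.06448×10^8 km; r₂ = 7.53 × 1.496×10^8 = 1.126488×10^9 km.
The Hohmann ellipse has a_t = (r₁ + r₂)/2 = 6.66468×10^8 km.
Circular speed at r = 1.126488×10^9 km: v_c = √(μ/r) = 10.8534 km/s.
Transfer-orbit speed at the same r (vis-viva, a = a_t): v_t = √[μ(2/r − 1/a_t)] = 6.04063 km/s.
Δv₂ = |v_t − v_c| = |6.04063 − 10.8534| = 4.813 km/s.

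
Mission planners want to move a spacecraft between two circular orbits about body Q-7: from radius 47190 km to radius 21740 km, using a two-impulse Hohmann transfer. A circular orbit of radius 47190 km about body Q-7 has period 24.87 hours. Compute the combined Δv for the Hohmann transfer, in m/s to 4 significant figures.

From Kepler's third law T² = 4π²r³/μ at r = 47190 km, T = 24.87 hours = 24.87 × 3600 s = 89532 s: μ = 4π²r³/T² = 5.17551×10^5 km³/s².
Semi-major axis of the transfer orbit: a_t = (47190 + 21740)/2 = 34465 km.
At r₁ the circular-orbit speed is v₁ = √(μ/r₁) = 3.3117 km/s.
On the transfer ellipse at r₁, v² = μ(2/r − 1/a) gives v_a = √[μ(2/r₁ − 1/a_t)] = 2.6302 km/s.
First burn Δv₁ = |v_a − v₁| = 0.6815 km/s.
At r₂, v₂ = √(μ/r₂) = 4.8792 km/s.
Transfer-orbit speed at r₂: v_p = √[μ(2/r₂ − 1/a_t)] = 5.7093 km/s.
Second burn Δv₂ = |v₂ − v_p| = 0.8301 km/s.
Total Δv = Δv₁ + Δv₂ = 1.512 km/s.

Δv = 1512 m/s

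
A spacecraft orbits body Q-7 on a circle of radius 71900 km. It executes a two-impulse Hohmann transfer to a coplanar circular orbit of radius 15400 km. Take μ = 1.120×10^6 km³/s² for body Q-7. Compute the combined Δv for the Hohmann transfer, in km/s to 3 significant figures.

Δv = 4.02 km/s

Transfer-ellipse semi-major axis a_t = (r₁ + r₂)/2 = (71900 + 15400)/2 = 43650 km.
Circular speed at r₁: v₁ = √(μ/r₁) = √(1.120×10^6/71900) = 3.9468 km/s.
On the transfer ellipse at r₁, vis-viva equation gives v_a = √[μ(2/r₁ − 1/a_t)] = 2.3443 km/s.
First burn Δv₁ = |v_a − v₁| = 1.6025 km/s.
Circular speed at r₂: v₂ = √(μ/r₂) = 8.52803 km/s.
Transfer-orbit speed at r₂: v_p = √[μ(2/r₂ − 1/a_t)] = 10.9451 km/s.
Second burn Δv₂ = |v₂ − v_p| = 2.4171 km/s.
Δv = Δv₁ + Δv₂ = 1.6025 + 2.4171 = 4.020 km/s.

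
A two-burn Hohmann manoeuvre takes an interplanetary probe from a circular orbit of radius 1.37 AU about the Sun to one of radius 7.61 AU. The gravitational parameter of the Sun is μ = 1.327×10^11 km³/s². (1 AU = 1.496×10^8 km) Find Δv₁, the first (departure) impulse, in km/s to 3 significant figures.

Δv₁ = 7.68 km/s

In km: r₁ = 1.37 × 1.496×10^8 = 2.04952×10^8 km; r₂ = 7.61 × 1.496×10^8 = 1.138456×10^9 km.
Semi-major axis of the transfer orbit: a_t = (2.04952×10^8 + 1.138456×10^9)/2 = 6.71704×10^8 km.
Circular speed at r = 2.04952×10^8 km: v_c = √(μ/r) = 25.4454 km/s.
Transfer-orbit speed at the same r (vis-viva, a = a_t): v_t = √[μ(2/r − 1/a_t)] = 33.1267 km/s.
Δv₁ = |v_t − v_c| = |33.1267 − 25.4454| = 7.681 km/s.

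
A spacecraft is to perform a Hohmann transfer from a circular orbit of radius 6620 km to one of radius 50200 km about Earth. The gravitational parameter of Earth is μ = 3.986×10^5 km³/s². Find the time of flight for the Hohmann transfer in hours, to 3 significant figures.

t = 6.62 hours

The Hohmann ellipse has a_t = (r₁ + r₂)/2 = 28410 km.
By Kepler's third law the transfer-orbit period is T = 2π√(a_t³/μ), so t = T/2 = 23830 s.
Converting: 23830 s ÷ 3600 s/hour = 6.62 hours.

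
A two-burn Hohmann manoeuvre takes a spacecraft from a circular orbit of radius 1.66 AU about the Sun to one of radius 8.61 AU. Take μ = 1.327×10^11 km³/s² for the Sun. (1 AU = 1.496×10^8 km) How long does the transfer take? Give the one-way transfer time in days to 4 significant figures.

t = 2125 days

In km: r₁ = 1.66 × 1.496×10^8 = 2.48336×10^8 km; r₂ = 8.61 × 1.496×10^8 = 1.288056×10^9 km.
Semi-major axis of the transfer orbit: a_t = (2.48336×10^8 + 1.288056×10^9)/2 = 7.68196×10^8 km.
By Kepler's third law the transfer-orbit period is T = 2π√(a_t³/μ), so t = T/2 = 1.836×10^8 s.
Converting: 1.836×10^8 s ÷ 86400 s/day = 2125 days.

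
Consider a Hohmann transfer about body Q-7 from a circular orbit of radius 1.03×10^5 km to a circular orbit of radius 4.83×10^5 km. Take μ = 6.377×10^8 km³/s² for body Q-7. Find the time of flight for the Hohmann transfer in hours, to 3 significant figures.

t = 5.48 hours

Transfer-ellipse semi-major axis a_t = (r₁ + r₂)/2 = (1.030×10^5 + 4.830×10^5)/2 = 2.930×10^5 km.
By Kepler's third law the transfer-orbit period is T = 2π√(a_t³/μ), so t = T/2 = 19730 s.
Converting: 19730 s ÷ 3600 s/hour = 5.48 hours.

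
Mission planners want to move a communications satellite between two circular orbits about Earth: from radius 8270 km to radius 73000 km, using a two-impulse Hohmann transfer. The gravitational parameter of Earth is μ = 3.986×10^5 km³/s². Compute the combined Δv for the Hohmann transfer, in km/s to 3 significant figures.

Δv = 3.65 km/s

The Hohmann ellipse has a_t = (r₁ + r₂)/2 = 40635 km.
At r₁ the circular-orbit speed is v₁ = √(μ/r₁) = 6.9425 km/s.
On the transfer ellipse at r₁, v² = μ(2/r − 1/a) gives v_p = √[μ(2/r₁ − 1/a_t)] = 9.3052 km/s.
First burn Δv₁ = |v_p − v₁| = 2.3627 km/s.
At r₂, v₂ = √(μ/r₂) = 2.336723 km/s.
Transfer-orbit speed at r₂: v_a = √[μ(2/r₂ − 1/a_t)] = 1.054168 km/s.
Second burn Δv₂ = |v₂ − v_a| = 1.2826 km/s.
Total Δv = Δv₁ + Δv₂ = 3.645 km/s.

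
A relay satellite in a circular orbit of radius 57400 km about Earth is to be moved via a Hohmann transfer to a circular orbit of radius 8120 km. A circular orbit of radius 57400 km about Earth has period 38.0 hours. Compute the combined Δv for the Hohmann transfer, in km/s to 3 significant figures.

From Kepler's third law T² = 4π²r³/μ at r = 57400 km, T = 38.0 hours = 38.0 × 3600 s = 1.368×10^5 s: μ = 4π²r³/T² = 3.98954×10^5 km³/s².
Semi-major axis of the transfer orbit: a_t = (57400 + 8120)/2 = 32760 km.
At r₁ the circular-orbit speed is v₁ = √(μ/r₁) = 2.6364 km/s.
Transfer-orbit speed at r₁ (vis-viva equation): v_a = √[μ(2/r₁ − 1/a_t)] = 1.3125 km/s.
First burn Δv₁ = |v_a − v₁| = 1.324 km/s.
Circular speed at r₂: v₂ = √(μ/r₂) = 7.009 km/s.
Transfer-orbit speed at r₂: v_p = √[μ(2/r₂ − 1/a_t)] = 9.278 km/s.
Second burn Δv₂ = |v₂ − v_p| = 2.269 km/s.
Δv = Δv₁ + Δv₂ = 1.324 + 2.269 = 3.593 km/s.

Δv = 3.59 km/s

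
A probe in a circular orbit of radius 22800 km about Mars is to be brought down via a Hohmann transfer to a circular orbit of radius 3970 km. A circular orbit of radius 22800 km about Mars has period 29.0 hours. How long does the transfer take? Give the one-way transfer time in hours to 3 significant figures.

t = 6.52 hours

From Kepler's third law T² = 4π²r³/μ at r = 22800 km, T = 29.0 hours = 29.0 × 3600 s = 1.044×10^5 s: μ = 4π²r³/T² = 42930.2 km³/s².
Transfer-ellipse semi-major axis a_t = (r₁ + r₂)/2 = (22800 + 3970)/2 = 13385 km.
Half the transfer-orbit period gives t = π√(a_t³/μ) = 23480 s.
Converting: 23480 s ÷ 3600 s/hour = 6.52 hours.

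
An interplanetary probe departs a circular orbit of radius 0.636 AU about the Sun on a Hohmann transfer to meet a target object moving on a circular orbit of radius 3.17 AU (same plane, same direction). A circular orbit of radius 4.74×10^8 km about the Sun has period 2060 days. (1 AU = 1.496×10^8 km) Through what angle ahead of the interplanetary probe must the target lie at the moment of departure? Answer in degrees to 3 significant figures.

From Kepler's third law T² = 4π²r³/μ at r = 4.74×10^8 km, T = 2060 days = 2060 × 86400 s = 1.77984×10^8 s: μ = 4π²r³/T² = 1.32719×10^11 km³/s².
In km: r₁ = 0.636 × 1.496×10^8 = 9.51456×10^7 km; r₂ = 3.17 × 1.496×10^8 = 4.74232×10^8 km.
The Hohmann ellipse has a_t = (r₁ + r₂)/2 = 2.846888×10^8 km.
The half-period of the transfer ellipse is t = π√(a_t³/μ) = 4.1423×10^7 s.
The target's mean motion on its circular orbit is ω₂ = √(μ/r₂³) = 3.5276×10^-8 rad/s.
Angle swept by the target during transfer: ω₂·t = 1.4612 rad = 83.72°.
The interplanetary probe traverses 180° on the transfer ellipse, so the target must lead by 180° − 83.72° = 96.3°.

φ = 96.3°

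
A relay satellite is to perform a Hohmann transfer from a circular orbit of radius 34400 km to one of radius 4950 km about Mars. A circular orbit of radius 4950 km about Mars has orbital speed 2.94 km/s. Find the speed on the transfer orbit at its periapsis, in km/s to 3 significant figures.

From the circular-orbit relation v² = μ/r at r = 4950 km: μ = v²r = (2.94)² × 4950 = 42785.8 km³/s².
Semi-major axis of the transfer orbit: a_t = (34400 + 4950)/2 = 19675 km.
At periapsis, r = 4950 km.
Vis-viva: v = √[μ(2/r − 1/a_t)] = √[42785.8 × (2/4950 − 1/19675)] = 3.887 km/s.

v = 3.89 km/s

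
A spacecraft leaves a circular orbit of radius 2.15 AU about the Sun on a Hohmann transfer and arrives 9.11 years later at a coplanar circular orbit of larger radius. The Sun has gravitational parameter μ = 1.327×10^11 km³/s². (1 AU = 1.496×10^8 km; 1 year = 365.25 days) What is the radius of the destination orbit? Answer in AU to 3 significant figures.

r₂ = 11.7 AU

In km: r₁ = 2.15 × 1.496×10^8 = 3.2164×10^8 km.
Transfer time t = 9.11 years × 365.25 × 86400 s = 2.87489736×10^8 s, and t = π√(a_t³/μ).
So a_t = (μ t²/π²)^(1/3) = (1.327×10^11 × (2.87489736×10^8)² / π²)^(1/3) = 1.0358×10^9 km.
Since a_t = (r₁ + r₂)/2, r₂ = 2a_t − r₁ = 2×1.0358×10^9 − 3.2164×10^8 = 1.74996×10^9 km.
In AU: r₂ = 1.74996×10^9 / 1.496×10^8 = 11.7 AU.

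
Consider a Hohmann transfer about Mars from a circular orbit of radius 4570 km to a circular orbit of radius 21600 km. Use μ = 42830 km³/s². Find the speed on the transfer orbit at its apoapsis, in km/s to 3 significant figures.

v = 0.832 km/s

Transfer-ellipse semi-major axis a_t = (r₁ + r₂)/2 = (4570 + 21600)/2 = 13085 km.
At apoapsis, r = 21600 km.
From the vis-viva equation, v = √[μ(2/r − 1/a_t)] = 0.8322 km/s.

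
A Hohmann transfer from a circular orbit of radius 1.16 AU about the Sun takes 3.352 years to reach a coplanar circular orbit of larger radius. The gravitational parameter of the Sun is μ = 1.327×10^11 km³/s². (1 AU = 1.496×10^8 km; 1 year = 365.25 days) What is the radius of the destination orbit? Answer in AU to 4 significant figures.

In km: r₁ = 1.16 × 1.496×10^8 = 1.73536×10^8 km.
Transfer time t = 3.352 years × 365.25 × 86400 s = 1.057810752×10^8 s, and t = π√(a_t³/μ).
So a_t = (μ t²/π²)^(1/3) = (1.327×10^11 × (1.057810752×10^8)² / π²)^(1/3) = 5.3186×10^8 km.
Since a_t = (r₁ + r₂)/2, r₂ = 2a_t − r₁ = 2×5.3186×10^8 − 1.73536×10^8 = 8.90184×10^8 km.
In AU: r₂ = 8.90184×10^8 / 1.496×10^8 = 5.950 AU.

r₂ = 5.950 AU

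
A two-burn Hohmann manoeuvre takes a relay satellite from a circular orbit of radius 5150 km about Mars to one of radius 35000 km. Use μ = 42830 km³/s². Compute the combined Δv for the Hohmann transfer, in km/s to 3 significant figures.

Δv = 1.47 km/s

Transfer-ellipse semi-major axis a_t = (r₁ + r₂)/2 = (5150 + 35000)/2 = 20075 km.
Circular speed at r₁: v₁ = √(μ/r₁) = √(42830/5150) = 2.884 km/s.
On the transfer ellipse at r₁, vis-viva equation gives v_p = √[μ(2/r₁ − 1/a_t)] = 3.808 km/s.
First burn Δv₁ = |v_p − v₁| = 0.9240 km/s.
Circular speed at r₂: v₂ = √(μ/r₂) = 1.1062 km/s.
Transfer-orbit speed at r₂: v_a = √[μ(2/r₂ − 1/a_t)] = 0.56029 km/s.
Second burn Δv₂ = |v₂ − v_a| = 0.5459 km/s.
Δv = Δv₁ + Δv₂ = 0.9240 + 0.5459 = 1.470 km/s.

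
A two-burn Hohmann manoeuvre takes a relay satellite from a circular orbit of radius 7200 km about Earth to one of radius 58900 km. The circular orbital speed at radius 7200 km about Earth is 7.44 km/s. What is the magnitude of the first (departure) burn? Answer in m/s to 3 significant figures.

From the circular-orbit relation v² = μ/r at r = 7200 km: μ = v²r = (7.44)² × 7200 = 3.98546×10^5 km³/s².
The Hohmann ellipse has a_t = (r₁ + r₂)/2 = 33050 km.
Circular speed at r = 7200 km: v_c = √(μ/r) = 7.440 km/s.
Transfer-orbit speed at the same r (vis-viva, a = a_t): v_t = √[μ(2/r − 1/a_t)] = 9.932 km/s.
Δv₁ = |v_t − v_c| = |9.932 − 7.440| = 2.492 km/s.

Δv₁ = 2490 m/s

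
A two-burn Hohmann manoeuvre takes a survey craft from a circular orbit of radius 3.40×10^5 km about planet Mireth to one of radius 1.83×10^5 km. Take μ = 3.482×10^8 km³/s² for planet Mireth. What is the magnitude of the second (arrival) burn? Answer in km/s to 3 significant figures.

Δv₂ = 6.12 km/s

The Hohmann ellipse has a_t = (r₁ + r₂)/2 = 2.615×10^5 km.
Circular speed at r = 1.830×10^5 km: v_c = √(μ/r) = 43.620 km/s.
Vis-viva on the transfer ellipse at r = 1.830×10^5 km gives v_t = √[μ(2/r − 1/a_t)] = 49.738 km/s.
Δv₂ = |v_t − v_c| = |49.738 − 43.620| = 6.118 km/s.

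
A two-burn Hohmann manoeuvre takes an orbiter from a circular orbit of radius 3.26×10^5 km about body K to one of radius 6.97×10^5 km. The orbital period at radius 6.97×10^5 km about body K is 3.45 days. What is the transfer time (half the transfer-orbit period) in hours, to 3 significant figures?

From Kepler's third law T² = 4π²r³/μ at r = 6.97×10^5 km, T = 3.45 days = 3.45 × 86400 s = 2.9808×10^5 s: μ = 4π²r³/T² = 1.50450×10^8 km³/s².
Transfer-ellipse semi-major axis a_t = (r₁ + r₂)/2 = (3.260×10^5 + 6.970×10^5)/2 = 5.115×10^5 km.
Transfer time t = π√(a_t³/μ) = π√((5.115×10^5)³ / 1.50450×10^8) = 93700 s.
Converting: 93700 s ÷ 3600 s/hour = 26.0 hours.

t = 26.0 hours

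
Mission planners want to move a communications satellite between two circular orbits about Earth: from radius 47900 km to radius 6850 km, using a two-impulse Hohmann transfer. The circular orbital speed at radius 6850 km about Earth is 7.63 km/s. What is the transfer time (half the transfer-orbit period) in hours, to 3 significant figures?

From the circular-orbit relation v² = μ/r at r = 6850 km: μ = v²r = (7.63)² × 6850 = 3.98786×10^5 km³/s².
Transfer-ellipse semi-major axis a_t = (r₁ + r₂)/2 = (47900 + 6850)/2 = 27375 km.
Transfer time t = π√(a_t³/μ) = π√((27375)³ / 3.98786×10^5) = 22530 s.
Converting: 22530 s ÷ 3600 s/hour = 6.26 hours.

t = 6.26 hours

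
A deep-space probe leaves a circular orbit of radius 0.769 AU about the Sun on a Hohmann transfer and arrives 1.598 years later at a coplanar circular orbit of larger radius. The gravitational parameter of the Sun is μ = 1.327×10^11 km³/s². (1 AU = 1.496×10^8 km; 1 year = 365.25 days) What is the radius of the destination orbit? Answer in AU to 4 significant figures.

r₂ = 3.570 AU

In km: r₁ = 0.769 × 1.496×10^8 = 1.150424×10^8 km.
Transfer time t = 1.598 years × 365.25 × 86400 s = 5.04290448×10^7 s, and t = π√(a_t³/μ).
So a_t = (μ t²/π²)^(1/3) = (1.327×10^11 × (5.04290448×10^7)² / π²)^(1/3) = 3.2457×10^8 km.
Since a_t = (r₁ + r₂)/2, r₂ = 2a_t − r₁ = 2×3.2457×10^8 − 1.150424×10^8 = 5.340976×10^8 km.
In AU: r₂ = 5.340976×10^8 / 1.496×10^8 = 3.570 AU.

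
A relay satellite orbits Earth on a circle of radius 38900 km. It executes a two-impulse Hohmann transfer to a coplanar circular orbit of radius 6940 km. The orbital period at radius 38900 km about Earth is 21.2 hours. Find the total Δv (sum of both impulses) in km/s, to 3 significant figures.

Δv = 3.74 km/s

From Kepler's third law T² = 4π²r³/μ at r = 38900 km, T = 21.2 hours = 21.2 × 3600 s = 76320 s: μ = 4π²r³/T² = 3.98962×10^5 km³/s².
The Hohmann ellipse has a_t = (r₁ + r₂)/2 = 22920 km.
At r₁ the circular-orbit speed is v₁ = √(μ/r₁) = 3.2025 km/s.
Transfer-orbit speed at r₁ (vis-viva equation): v_a = √[μ(2/r₁ − 1/a_t)] = 1.7622 km/s.
First burn Δv₁ = |v_a − v₁| = 1.440 km/s.
At r₂, v₂ = √(μ/r₂) = 7.582 km/s.
Transfer-orbit speed at r₂: v_p = √[μ(2/r₂ − 1/a_t)] = 9.878 km/s.
Second burn Δv₂ = |v₂ − v_p| = 2.296 km/s.
Δv = Δv₁ + Δv₂ = 1.440 + 2.296 = 3.736 km/s.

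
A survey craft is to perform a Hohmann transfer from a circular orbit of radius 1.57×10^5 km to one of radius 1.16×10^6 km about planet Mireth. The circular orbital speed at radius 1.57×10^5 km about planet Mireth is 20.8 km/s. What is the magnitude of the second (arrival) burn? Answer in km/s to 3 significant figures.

From the circular-orbit relation v² = μ/r at r = 1.57×10^5 km: μ = v²r = (20.8)² × 1.57×10^5 = 6.79245×10^7 km³/s².
Semi-major axis of the transfer orbit: a_t = (1.570×10^5 + 1.160×10^6)/2 = 6.585×10^5 km.
On the circular orbit at r = 1.160×10^6 km, v_c = √(μ/r) = 7.652 km/s.
Transfer-orbit speed at the same r (vis-viva, a = a_t): v_t = √[μ(2/r − 1/a_t)] = 3.736 km/s.
Δv₂ = |v_t − v_c| = |3.736 − 7.652| = 3.916 km/s.

Δv₂ = 3.92 km/s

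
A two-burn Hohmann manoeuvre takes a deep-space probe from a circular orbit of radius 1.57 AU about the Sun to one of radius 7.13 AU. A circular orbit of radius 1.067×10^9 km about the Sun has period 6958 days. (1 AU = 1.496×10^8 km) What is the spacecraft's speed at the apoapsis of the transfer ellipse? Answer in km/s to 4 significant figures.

From Kepler's third law T² = 4π²r³/μ at r = 1.067×10^9 km, T = 6958 days = 6958 × 86400 s = 6.011712×10^8 s: μ = 4π²r³/T² = 1.32696×10^11 km³/s².
In km: r₁ = 1.57 × 1.496×10^8 = 2.34872×10^8 km; r₂ = 7.13 × 1.496×10^8 = 1.066648×10^9 km.
Transfer-ellipse semi-major axis a_t = (r₁ + r₂)/2 = (2.34872×10^8 + 1.066648×10^9)/2 = 6.5076×10^8 km.
At apoapsis, r = 1.066648×10^9 km.
From the vis-viva equation, v = √[μ(2/r − 1/a_t)] = 6.701 km/s.

v = 6.701 km/s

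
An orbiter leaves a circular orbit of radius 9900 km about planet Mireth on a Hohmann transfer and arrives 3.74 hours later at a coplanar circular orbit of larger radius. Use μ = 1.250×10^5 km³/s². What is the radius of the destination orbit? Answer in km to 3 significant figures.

Transfer time t = 3.74 hours = 13464 s, and t = π√(a_t³/μ).
So a_t = (μ t²/π²)^(1/3) = (1.250×10^5 × (13464)² / π²)^(1/3) = 13192 km.
Since a_t = (r₁ + r₂)/2, r₂ = 2a_t − r₁ = 2×13192 − 9900 = 16484 km.

r₂ = 16500 km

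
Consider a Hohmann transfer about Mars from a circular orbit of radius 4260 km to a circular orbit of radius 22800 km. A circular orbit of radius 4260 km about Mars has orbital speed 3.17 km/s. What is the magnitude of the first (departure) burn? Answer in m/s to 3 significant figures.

From the circular-orbit relation v² = μ/r at r = 4260 km: μ = v²r = (3.17)² × 4260 = 42808.3 km³/s².
Transfer-ellipse semi-major axis a_t = (r₁ + r₂)/2 = (4260 + 22800)/2 = 13530 km.
Circular speed at r = 4260 km: v_c = √(μ/r) = 3.1700 km/s.
Transfer-orbit speed at the same r (vis-viva, a = a_t): v_t = √[μ(2/r − 1/a_t)] = 4.1151 km/s.
Δv₁ = |v_t − v_c| = |4.1151 − 3.1700| = 0.9451 km/s.

Δv₁ = 945 m/s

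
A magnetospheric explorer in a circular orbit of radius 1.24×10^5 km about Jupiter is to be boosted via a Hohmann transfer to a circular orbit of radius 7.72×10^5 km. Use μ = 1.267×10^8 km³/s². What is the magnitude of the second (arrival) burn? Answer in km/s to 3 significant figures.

Transfer-ellipse semi-major axis a_t = (r₁ + r₂)/2 = (1.240×10^5 + 7.720×10^5)/2 = 4.480×10^5 km.
Circular speed at r = 7.720×10^5 km: v_c = √(μ/r) = 12.811 km/s.
Vis-viva on the transfer ellipse at r = 7.720×10^5 km gives v_t = √[μ(2/r − 1/a_t)] = 6.7399 km/s.
Δv₂ = |v_t − v_c| = |6.7399 − 12.811| = 6.071 km/s.

Δv₂ = 6.07 km/s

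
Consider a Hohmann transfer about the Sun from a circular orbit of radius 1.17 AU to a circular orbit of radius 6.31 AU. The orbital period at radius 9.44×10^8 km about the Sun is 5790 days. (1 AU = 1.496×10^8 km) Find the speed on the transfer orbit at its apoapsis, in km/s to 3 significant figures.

From Kepler's third law T² = 4π²r³/μ at r = 9.44×10^8 km, T = 5790 days = 5790 × 86400 s = 5.00256×10^8 s: μ = 4π²r³/T² = 1.32706×10^11 km³/s².
In km: r₁ = 1.17 × 1.496×10^8 = 1.75032×10^8 km; r₂ = 6.31 × 1.496×10^8 = 9.43976×10^8 km.
The Hohmann ellipse has a_t = (r₁ + r₂)/2 = 5.59504×10^8 km.
The apoapsis of the transfer ellipse is at r = 9.43976×10^8 km.
From the vis-viva equation, v = √[μ(2/r − 1/a_t)] = 6.632 km/s.

v = 6.63 km/s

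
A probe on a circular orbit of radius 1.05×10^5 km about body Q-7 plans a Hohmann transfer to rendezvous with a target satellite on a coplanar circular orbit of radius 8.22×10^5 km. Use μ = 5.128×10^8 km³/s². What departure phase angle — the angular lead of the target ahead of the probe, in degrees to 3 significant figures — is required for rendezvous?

φ = 104°

Semi-major axis of the transfer orbit: a_t = (1.050×10^5 + 8.220×10^5)/2 = 4.635×10^5 km.
The half-period of the transfer ellipse is t = π√(a_t³/μ) = 43777 s.
The target's mean motion on its circular orbit is ω₂ = √(μ/r₂³) = 3.0385×10^-5 rad/s.
Angle swept by the target during transfer: ω₂·t = 1.3302 rad = 76.21°.
The probe traverses 180° on the transfer ellipse, so the target must lead by 180° − 76.21° = 104°.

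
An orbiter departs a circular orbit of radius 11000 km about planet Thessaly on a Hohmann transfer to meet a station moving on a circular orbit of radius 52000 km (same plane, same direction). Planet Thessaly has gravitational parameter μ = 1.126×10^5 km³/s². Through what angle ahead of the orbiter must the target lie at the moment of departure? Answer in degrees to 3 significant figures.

Semi-major axis of the transfer orbit: a_t = (11000 + 52000)/2 = 31500 km.
Transfer time t = π√(a_t³/μ) = 52340 s.
Target angular speed ω₂ = √(μ/r₂³) = 2.830×10^-5 rad/s.
Angle swept by the target during transfer: ω₂·t = 1.4812 rad = 84.87°.
Arrival is 180° from departure on the ellipse, so φ = 180° − 84.87° = 95.1°.

φ = 95.1°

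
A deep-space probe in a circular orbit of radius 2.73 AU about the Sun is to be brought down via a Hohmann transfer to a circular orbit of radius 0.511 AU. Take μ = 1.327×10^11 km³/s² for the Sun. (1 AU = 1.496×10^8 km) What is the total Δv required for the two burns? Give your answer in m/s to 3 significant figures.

In km: r₁ = 2.73 × 1.496×10^8 = 4.08408×10^8 km; r₂ = 0.511 × 1.496×10^8 = 7.64456×10^7 km.
Transfer-ellipse semi-major axis a_t = (r₁ + r₂)/2 = (4.08408×10^8 + 7.64456×10^7)/2 = 2.424268×10^8 km.
At r₁ the circular-orbit speed is v₁ = √(μ/r₁) = 18.025542 km/s.
On the transfer ellipse at r₁, vis-viva gives v_a = √[μ(2/r₁ − 1/a_t)] = 10.122185 km/s.
First burn Δv₁ = |v_a − v₁| = 7.9034 km/s.
At r₂, v₂ = √(μ/r₂) = 41.6638 km/s.
Transfer-orbit speed at r₂: v_p = √[μ(2/r₂ − 1/a_t)] = 54.0774 km/s.
Second burn Δv₂ = |v₂ − v_p| = 12.414 km/s.
Δv = Δv₁ + Δv₂ = 7.9034 + 12.414 = 20.32 km/s.

Δv = 20300 m/s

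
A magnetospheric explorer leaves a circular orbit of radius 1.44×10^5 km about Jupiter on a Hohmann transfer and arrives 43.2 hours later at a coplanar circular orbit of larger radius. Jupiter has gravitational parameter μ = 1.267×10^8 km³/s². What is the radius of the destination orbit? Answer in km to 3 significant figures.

r₂ = 1.21×10^6 km

Transfer time t = 43.2 hours = 1.5552×10^5 s, and t = π√(a_t³/μ).
So a_t = (μ t²/π²)^(1/3) = (1.267×10^8 × (1.5552×10^5)² / π²)^(1/3) = 6.7715×10^5 km.
Since a_t = (r₁ + r₂)/2, r₂ = 2a_t − r₁ = 2×6.7715×10^5 − 1.440×10^5 = 1.2103×10^6 km.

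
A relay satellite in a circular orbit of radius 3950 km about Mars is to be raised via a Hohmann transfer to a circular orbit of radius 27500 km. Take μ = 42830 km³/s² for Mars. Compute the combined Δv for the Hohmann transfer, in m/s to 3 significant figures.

Semi-major axis of the transfer orbit: a_t = (3950 + 27500)/2 = 15725 km.
Circular speed at r₁: v₁ = √(μ/r₁) = √(42830/3950) = 3.2929 km/s.
Transfer-orbit speed at r₁ (vis-viva equation): v_p = √[μ(2/r₁ − 1/a_t)] = 4.3546 km/s.
First burn Δv₁ = |v_p − v₁| = 1.0617 km/s.
At r₂, v₂ = √(μ/r₂) = 1.248 km/s.
Transfer-orbit speed at r₂: v_a = √[μ(2/r₂ − 1/a_t)] = 0.6255 km/s.
Second burn Δv₂ = |v₂ − v_a| = 0.62250 km/s.
Total Δv = Δv₁ + Δv₂ = 1.684 km/s.

Δv = 1680 m/s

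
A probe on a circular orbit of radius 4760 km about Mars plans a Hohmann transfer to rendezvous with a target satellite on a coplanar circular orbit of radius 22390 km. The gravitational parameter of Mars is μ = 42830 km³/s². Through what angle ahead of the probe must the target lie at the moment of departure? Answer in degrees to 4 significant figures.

φ = 95.02°

Transfer-ellipse semi-major axis a_t = (r₁ + r₂)/2 = (4760 + 22390)/2 = 13575 km.
The half-period of the transfer ellipse is t = π√(a_t³/μ) = 24010 s.
The target's mean motion on its circular orbit is ω₂ = √(μ/r₂³) = 6.177×10^-5 rad/s.
Angle swept by the target during transfer: ω₂·t = 1.4831 rad = 84.98°.
Arrival is 180° from departure on the ellipse, so φ = 180° − 84.98° = 95.02°.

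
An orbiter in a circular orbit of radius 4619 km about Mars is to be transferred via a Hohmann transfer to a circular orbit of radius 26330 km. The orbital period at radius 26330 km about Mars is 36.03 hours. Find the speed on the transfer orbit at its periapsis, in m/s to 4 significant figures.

v = 3972 m/s

From Kepler's third law T² = 4π²r³/μ at r = 26330 km, T = 36.03 hours = 36.03 × 3600 s = 1.29708×10^5 s: μ = 4π²r³/T² = 42833.0 km³/s².
The Hohmann ellipse has a_t = (r₁ + r₂)/2 = 15474.5 km.
The periapsis of the transfer ellipse is at r = 4619 km.
Applying v² = μ(2/r − 1/a_t): v = 3.972 km/s.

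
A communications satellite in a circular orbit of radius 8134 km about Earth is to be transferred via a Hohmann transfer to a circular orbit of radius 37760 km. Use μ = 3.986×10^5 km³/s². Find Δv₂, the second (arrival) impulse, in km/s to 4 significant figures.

Transfer-ellipse semi-major axis a_t = (r₁ + r₂)/2 = (8134 + 37760)/2 = 22947 km.
On the circular orbit at r = 37760 km, v_c = √(μ/r) = 3.249 km/s.
Transfer-orbit speed at the same r (vis-viva, a = a_t): v_t = √[μ(2/r − 1/a_t)] = 1.934 km/s.
Δv₂ = |v_t − v_c| = |1.934 − 3.249| = 1.315 km/s.

Δv₂ = 1.315 km/s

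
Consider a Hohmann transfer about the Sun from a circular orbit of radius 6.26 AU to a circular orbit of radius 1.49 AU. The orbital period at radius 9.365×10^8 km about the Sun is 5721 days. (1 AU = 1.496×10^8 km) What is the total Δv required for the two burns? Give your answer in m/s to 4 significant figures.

Δv = 11140 m/s

From Kepler's third law T² = 4π²r³/μ at r = 9.365×10^8 km, T = 5721 days = 5721 × 86400 s = 4.942944×10^8 s: μ = 4π²r³/T² = 1.32712×10^11 km³/s².
In km: r₁ = 6.26 × 1.496×10^8 = 9.36496×10^8 km; r₂ = 1.49 × 1.496×10^8 = 2.22904×10^8 km.
The Hohmann ellipse has a_t = (r₁ + r₂)/2 = 5.797×10^8 km.
Circular speed at r₁: v₁ = √(μ/r₁) = √(1.32712×10^11/9.36496×10^8) = 11.9043 km/s.
On the transfer ellipse at r₁, vis-viva gives v_a = √[μ(2/r₁ − 1/a_t)] = 7.38176 km/s.
First burn Δv₁ = |v_a − v₁| = 4.523 km/s.
At r₂, v₂ = √(μ/r₂) = 24.400 km/s.
Transfer-orbit speed at r₂: v_p = √[μ(2/r₂ − 1/a_t)] = 31.013 km/s.
Second burn Δv₂ = |v₂ − v_p| = 6.613 km/s.
Δv = Δv₁ + Δv₂ = 4.523 + 6.613 = 11.14 km/s.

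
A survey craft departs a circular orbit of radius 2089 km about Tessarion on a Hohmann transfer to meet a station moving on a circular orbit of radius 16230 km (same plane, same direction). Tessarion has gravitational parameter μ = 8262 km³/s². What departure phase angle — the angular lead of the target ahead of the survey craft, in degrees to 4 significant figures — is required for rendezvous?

Transfer-ellipse semi-major axis a_t = (r₁ + r₂)/2 = (2089 + 16230)/2 = 9159.5 km.
Transfer time t = π√(a_t³/μ) = 30298 s.
The target's mean motion on its circular orbit is ω₂ = √(μ/r₂³) = 4.3961×10^-5 rad/s.
Angle swept by the target during transfer: ω₂·t = 1.3319 rad = 76.31°.
The survey craft traverses 180° on the transfer ellipse, so the target must lead by 180° − 76.31° = 103.7°.

φ = 103.7°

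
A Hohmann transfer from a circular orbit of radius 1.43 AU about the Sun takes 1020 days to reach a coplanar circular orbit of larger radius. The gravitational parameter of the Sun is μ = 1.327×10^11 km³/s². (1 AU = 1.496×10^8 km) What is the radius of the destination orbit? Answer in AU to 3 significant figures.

In km: r₁ = 1.43 × 1.496×10^8 = 2.13928×10^8 km.
Transfer time t = 1020 days = 8.8128×10^7 s, and t = π√(a_t³/μ).
So a_t = (μ t²/π²)^(1/3) = (1.327×10^11 × (8.8128×10^7)² / π²)^(1/3) = 4.7090×10^8 km.
Since a_t = (r₁ + r₂)/2, r₂ = 2a_t − r₁ = 2×4.7090×10^8 − 2.13928×10^8 = 7.27872×10^8 km.
In AU: r₂ = 7.27872×10^8 / 1.496×10^8 = 4.87 AU.

r₂ = 4.87 AU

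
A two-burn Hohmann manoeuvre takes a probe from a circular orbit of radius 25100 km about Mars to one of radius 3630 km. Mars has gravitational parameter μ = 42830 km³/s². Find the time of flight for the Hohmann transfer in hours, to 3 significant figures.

t = 7.26 hours

Transfer-ellipse semi-major axis a_t = (r₁ + r₂)/2 = (25100 + 3630)/2 = 14365 km.
Transfer time t = π√(a_t³/μ) = π√((14365)³ / 42830) = 26140 s.
Converting: 26140 s ÷ 3600 s/hour = 7.26 hours.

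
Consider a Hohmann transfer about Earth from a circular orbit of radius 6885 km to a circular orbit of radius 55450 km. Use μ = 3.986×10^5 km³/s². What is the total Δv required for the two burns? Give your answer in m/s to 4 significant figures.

Δv = 3961 m/s

Transfer-ellipse semi-major axis a_t = (r₁ + r₂)/2 = (6885 + 55450)/2 = 31167.5 km.
Circular speed at r₁: v₁ = √(μ/r₁) = √(3.986×10^5/6885) = 7.6088 km/s.
Transfer-orbit speed at r₁ (v² = μ(2/r − 1/a)): v_p = √[μ(2/r₁ − 1/a_t)] = 10.149 km/s.
First burn Δv₁ = |v_p − v₁| = 2.540 km/s.
At r₂, v₂ = √(μ/r₂) = 2.681 km/s.
Transfer-orbit speed at r₂: v_a = √[μ(2/r₂ − 1/a_t)] = 1.260 km/s.
Second burn Δv₂ = |v₂ − v_a| = 1.421 km/s.
Δv = Δv₁ + Δv₂ = 2.540 + 1.421 = 3.961 km/s.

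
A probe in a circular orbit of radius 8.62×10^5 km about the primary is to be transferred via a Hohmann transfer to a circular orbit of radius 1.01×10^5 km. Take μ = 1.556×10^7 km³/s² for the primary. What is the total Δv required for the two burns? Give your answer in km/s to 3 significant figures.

Semi-major axis of the transfer orbit: a_t = (8.620×10^5 + 1.010×10^5)/2 = 4.815×10^5 km.
Circular speed at r₁: v₁ = √(μ/r₁) = √(1.556×10^7/8.620×10^5) = 4.249 km/s.
Transfer-orbit speed at r₁ (vis-viva): v_a = √[μ(2/r₁ − 1/a_t)] = 1.946 km/s.
First burn Δv₁ = |v_a − v₁| = 2.303 km/s.
At r₂, v₂ = √(μ/r₂) = 12.412 km/s.
Transfer-orbit speed at r₂: v_p = √[μ(2/r₂ − 1/a_t)] = 16.607 km/s.
Second burn Δv₂ = |v₂ − v_p| = 4.195 km/s.
Total Δv = Δv₁ + Δv₂ = 6.498 km/s.

Δv = 6.50 km/s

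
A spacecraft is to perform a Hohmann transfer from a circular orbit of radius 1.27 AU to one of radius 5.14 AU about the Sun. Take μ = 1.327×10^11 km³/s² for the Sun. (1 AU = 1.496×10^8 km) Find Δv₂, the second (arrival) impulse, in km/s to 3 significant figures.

Δv₂ = 4.87 km/s

In km: r₁ = 1.27 × 1.496×10^8 = 1.89992×10^8 km; r₂ = 5.14 × 1.496×10^8 = 7.68944×10^8 km.
The Hohmann ellipse has a_t = (r₁ + r₂)/2 = 4.79468×10^8 km.
On the circular orbit at r = 7.68944×10^8 km, v_c = √(μ/r) = 13.1368 km/s.
Transfer-orbit speed at the same r (vis-viva, a = a_t): v_t = √[μ(2/r − 1/a_t)] = 8.26944 km/s.
Δv₂ = |v_t − v_c| = |8.26944 − 13.1368| = 4.867 km/s.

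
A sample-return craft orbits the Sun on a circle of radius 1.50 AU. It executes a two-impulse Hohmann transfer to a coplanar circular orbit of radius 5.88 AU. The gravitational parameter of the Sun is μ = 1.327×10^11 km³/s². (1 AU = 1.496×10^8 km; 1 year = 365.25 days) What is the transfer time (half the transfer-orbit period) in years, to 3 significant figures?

t = 3.54 years

In km: r₁ = 1.50 × 1.496×10^8 = 2.244×10^8 km; r₂ = 5.88 × 1.496×10^8 = 8.79648×10^8 km.
Transfer-ellipse semi-major axis a_t = (r₁ + r₂)/2 = (2.244×10^8 + 8.79648×10^8)/2 = 5.52024×10^8 km.
By Kepler's third law the transfer-orbit period is T = 2π√(a_t³/μ), so t = T/2 = 1.1185×10^8 s.
Converting: 1.1185×10^8 s ÷ 3.15576×10^7 s/year (365.25 × 86400) = 3.54 years.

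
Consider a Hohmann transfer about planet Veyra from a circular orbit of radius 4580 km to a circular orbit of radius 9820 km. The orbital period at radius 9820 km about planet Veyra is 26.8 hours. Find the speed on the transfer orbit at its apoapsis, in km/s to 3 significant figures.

From Kepler's third law T² = 4π²r³/μ at r = 9820 km, T = 26.8 hours = 26.8 × 3600 s = 96480 s: μ = 4π²r³/T² = 4016.24 km³/s².
Transfer-ellipse semi-major axis a_t = (r₁ + r₂)/2 = (4580 + 9820)/2 = 7200 km.
At apoapsis, r = 9820 km.
Vis-viva: v = √[μ(2/r − 1/a_t)] = √[4016.24 × (2/9820 − 1/7200)] = 0.5101 km/s.

v = 0.510 km/s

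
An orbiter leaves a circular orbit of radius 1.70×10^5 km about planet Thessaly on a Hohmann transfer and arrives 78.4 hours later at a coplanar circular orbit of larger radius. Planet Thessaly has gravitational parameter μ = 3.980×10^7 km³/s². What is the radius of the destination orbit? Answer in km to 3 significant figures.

r₂ = 1.20×10^6 km

Transfer time t = 78.4 hours = 2.8224×10^5 s, and t = π√(a_t³/μ).
So a_t = (μ t²/π²)^(1/3) = (3.980×10^7 × (2.8224×10^5)² / π²)^(1/3) = 6.8487×10^5 km.
Since a_t = (r₁ + r₂)/2, r₂ = 2a_t − r₁ = 2×6.8487×10^5 − 1.700×10^5 = 1.19974×10^6 km.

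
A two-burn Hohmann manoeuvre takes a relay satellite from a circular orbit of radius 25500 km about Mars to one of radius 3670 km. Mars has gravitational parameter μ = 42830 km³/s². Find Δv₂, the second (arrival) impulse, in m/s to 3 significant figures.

Δv₂ = 1100 m/s

Transfer-ellipse semi-major axis a_t = (r₁ + r₂)/2 = (25500 + 3670)/2 = 14585 km.
On the circular orbit at r = 3670 km, v_c = √(μ/r) = 3.416 km/s.
Transfer-orbit speed at the same r (vis-viva, a = a_t): v_t = √[μ(2/r − 1/a_t)] = 4.517 km/s.
Δv₂ = |v_t − v_c| = |4.517 − 3.416| = 1.101 km/s.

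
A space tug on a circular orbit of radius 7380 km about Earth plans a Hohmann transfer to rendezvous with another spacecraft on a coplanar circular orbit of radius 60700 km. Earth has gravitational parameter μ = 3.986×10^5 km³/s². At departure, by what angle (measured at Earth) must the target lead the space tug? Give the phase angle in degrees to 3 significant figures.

Transfer-ellipse semi-major axis a_t = (r₁ + r₂)/2 = (7380 + 60700)/2 = 34040 km.
Transfer time t = π√(a_t³/μ) = 31251 s.
The target's mean motion on its circular orbit is ω₂ = √(μ/r₂³) = 4.2217×10^-5 rad/s.
Angle swept by the target during transfer: ω₂·t = 1.3193 rad = 75.59°.
Arrival is 180° from departure on the ellipse, so φ = 180° − 75.59° = 104°.

φ = 104°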